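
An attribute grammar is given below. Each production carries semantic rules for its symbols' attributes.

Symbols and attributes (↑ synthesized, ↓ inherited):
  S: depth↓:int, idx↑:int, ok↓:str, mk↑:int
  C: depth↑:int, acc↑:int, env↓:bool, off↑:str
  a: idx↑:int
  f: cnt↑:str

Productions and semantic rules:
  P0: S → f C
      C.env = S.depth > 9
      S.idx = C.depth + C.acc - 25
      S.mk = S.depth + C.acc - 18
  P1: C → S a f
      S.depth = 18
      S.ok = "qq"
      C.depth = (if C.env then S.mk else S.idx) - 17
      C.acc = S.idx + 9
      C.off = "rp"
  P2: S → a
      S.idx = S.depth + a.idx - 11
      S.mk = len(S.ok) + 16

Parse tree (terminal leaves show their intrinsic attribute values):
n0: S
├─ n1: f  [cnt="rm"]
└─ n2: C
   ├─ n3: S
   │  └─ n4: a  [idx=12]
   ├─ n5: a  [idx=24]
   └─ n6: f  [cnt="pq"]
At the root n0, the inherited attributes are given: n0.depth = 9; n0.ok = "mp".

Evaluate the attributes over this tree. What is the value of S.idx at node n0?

1. n0.depth = 9  [given at root]
2. n0.ok = "mp"  [given at root]
3. n1.cnt = "rm"  [terminal]
4. n2.env = false  [S.depth > 9]
5. n3.depth = 18  [18]
6. n3.ok = "qq"  ["qq"]
7. n4.idx = 12  [terminal]
8. n3.idx = 19  [S.depth + a.idx - 11]
9. n3.mk = 18  [len(S.ok) + 16]
10. n5.idx = 24  [terminal]
11. n6.cnt = "pq"  [terminal]
12. n2.depth = 2  [(if C.env then S.mk else S.idx) - 17]
13. n2.acc = 28  [S.idx + 9]
14. n2.off = "rp"  ["rp"]
15. n0.idx = 5  [C.depth + C.acc - 25]
16. n0.mk = 19  [S.depth + C.acc - 18]

5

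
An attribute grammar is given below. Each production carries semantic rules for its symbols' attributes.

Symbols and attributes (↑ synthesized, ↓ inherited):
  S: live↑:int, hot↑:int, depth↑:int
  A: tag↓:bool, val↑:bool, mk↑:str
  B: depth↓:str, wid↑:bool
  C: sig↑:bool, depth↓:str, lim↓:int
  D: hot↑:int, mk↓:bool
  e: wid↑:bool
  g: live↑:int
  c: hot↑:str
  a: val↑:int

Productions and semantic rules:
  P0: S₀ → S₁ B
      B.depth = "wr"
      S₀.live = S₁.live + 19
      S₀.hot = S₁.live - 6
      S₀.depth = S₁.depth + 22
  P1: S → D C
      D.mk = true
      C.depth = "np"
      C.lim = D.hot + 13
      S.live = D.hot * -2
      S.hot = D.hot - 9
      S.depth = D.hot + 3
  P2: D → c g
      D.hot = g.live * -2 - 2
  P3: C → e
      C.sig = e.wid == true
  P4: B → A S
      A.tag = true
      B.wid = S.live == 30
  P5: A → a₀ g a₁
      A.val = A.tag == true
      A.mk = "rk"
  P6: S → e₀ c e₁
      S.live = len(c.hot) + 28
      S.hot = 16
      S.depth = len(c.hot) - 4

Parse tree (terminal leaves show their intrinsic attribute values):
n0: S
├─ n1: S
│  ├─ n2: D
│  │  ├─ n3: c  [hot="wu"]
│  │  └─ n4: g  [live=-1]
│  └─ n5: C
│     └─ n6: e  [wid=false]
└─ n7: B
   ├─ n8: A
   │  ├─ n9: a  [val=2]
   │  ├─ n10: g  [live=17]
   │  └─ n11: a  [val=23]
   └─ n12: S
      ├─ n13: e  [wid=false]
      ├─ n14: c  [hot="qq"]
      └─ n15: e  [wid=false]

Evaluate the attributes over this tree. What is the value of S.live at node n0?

19

1. n2.mk = true  [true]
2. n3.hot = "wu"  [terminal]
3. n4.live = -1  [terminal]
4. n2.hot = 0  [g.live * -2 - 2]
5. n5.depth = "np"  ["np"]
6. n5.lim = 13  [D.hot + 13]
7. n6.wid = false  [terminal]
8. n5.sig = false  [e.wid == true]
9. n1.live = 0  [D.hot * -2]
10. n1.hot = -9  [D.hot - 9]
11. n1.depth = 3  [D.hot + 3]
12. n7.depth = "wr"  ["wr"]
13. n8.tag = true  [true]
14. n9.val = 2  [terminal]
15. n10.live = 17  [terminal]
16. n11.val = 23  [terminal]
17. n8.val = true  [A.tag == true]
18. n8.mk = "rk"  ["rk"]
19. n13.wid = false  [terminal]
20. n14.hot = "qq"  [terminal]
21. n15.wid = false  [terminal]
22. n12.live = 30  [len(c.hot) + 28]
23. n12.hot = 16  [16]
24. n12.depth = -2  [len(c.hot) - 4]
25. n7.wid = true  [S.live == 30]
26. n0.live = 19  [S₁.live + 19]
27. n0.hot = -6  [S₁.live - 6]
28. n0.depth = 25  [S₁.depth + 22]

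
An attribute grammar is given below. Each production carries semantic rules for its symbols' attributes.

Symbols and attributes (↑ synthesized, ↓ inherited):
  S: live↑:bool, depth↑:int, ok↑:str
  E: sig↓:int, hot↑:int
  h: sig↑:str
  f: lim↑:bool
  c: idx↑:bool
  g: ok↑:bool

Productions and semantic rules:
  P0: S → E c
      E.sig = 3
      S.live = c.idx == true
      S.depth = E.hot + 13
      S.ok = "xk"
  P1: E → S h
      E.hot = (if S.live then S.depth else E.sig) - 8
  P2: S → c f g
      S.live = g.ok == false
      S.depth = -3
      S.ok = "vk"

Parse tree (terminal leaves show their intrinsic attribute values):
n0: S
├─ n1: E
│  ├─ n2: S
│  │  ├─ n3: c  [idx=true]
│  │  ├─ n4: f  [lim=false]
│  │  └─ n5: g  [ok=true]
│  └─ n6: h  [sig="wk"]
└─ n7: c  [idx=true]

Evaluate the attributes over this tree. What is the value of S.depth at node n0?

1. n1.sig = 3  [3]
2. n3.idx = true  [terminal]
3. n4.lim = false  [terminal]
4. n5.ok = true  [terminal]
5. n2.live = false  [g.ok == false]
6. n2.depth = -3  [-3]
7. n2.ok = "vk"  ["vk"]
8. n6.sig = "wk"  [terminal]
9. n1.hot = -5  [(if S.live then S.depth else E.sig) - 8]
10. n7.idx = true  [terminal]
11. n0.live = true  [c.idx == true]
12. n0.depth = 8  [E.hot + 13]
13. n0.ok = "xk"  ["xk"]

8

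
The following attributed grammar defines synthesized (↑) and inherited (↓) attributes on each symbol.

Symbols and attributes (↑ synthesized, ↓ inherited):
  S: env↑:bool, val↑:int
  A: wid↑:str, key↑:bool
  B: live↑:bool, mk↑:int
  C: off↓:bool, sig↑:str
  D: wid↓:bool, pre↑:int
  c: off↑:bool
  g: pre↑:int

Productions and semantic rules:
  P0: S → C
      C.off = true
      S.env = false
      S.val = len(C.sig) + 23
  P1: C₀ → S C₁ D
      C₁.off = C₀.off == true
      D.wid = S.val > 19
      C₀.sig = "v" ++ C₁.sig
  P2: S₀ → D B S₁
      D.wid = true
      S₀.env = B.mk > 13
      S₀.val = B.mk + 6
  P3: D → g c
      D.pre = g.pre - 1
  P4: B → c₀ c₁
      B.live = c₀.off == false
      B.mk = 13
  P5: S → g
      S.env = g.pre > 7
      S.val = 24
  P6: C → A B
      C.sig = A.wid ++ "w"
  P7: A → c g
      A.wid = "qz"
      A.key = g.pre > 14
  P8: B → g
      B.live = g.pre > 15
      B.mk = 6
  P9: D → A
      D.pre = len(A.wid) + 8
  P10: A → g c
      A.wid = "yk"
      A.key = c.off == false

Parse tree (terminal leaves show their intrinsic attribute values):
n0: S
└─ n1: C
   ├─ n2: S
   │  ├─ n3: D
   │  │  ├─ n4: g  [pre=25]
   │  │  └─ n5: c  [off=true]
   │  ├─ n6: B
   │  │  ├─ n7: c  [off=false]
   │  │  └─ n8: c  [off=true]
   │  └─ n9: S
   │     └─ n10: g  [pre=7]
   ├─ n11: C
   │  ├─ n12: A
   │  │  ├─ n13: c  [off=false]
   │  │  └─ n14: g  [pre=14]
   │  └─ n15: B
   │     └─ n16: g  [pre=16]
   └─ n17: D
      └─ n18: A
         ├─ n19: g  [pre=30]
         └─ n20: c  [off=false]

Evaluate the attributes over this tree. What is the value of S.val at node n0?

1. n1.off = true  [true]
2. n3.wid = true  [true]
3. n4.pre = 25  [terminal]
4. n5.off = true  [terminal]
5. n3.pre = 24  [g.pre - 1]
6. n7.off = false  [terminal]
7. n8.off = true  [terminal]
8. n6.live = true  [c₀.off == false]
9. n6.mk = 13  [13]
10. n10.pre = 7  [terminal]
11. n9.env = false  [g.pre > 7]
12. n9.val = 24  [24]
13. n2.env = false  [B.mk > 13]
14. n2.val = 19  [B.mk + 6]
15. n11.off = true  [C₀.off == true]
16. n13.off = false  [terminal]
17. n14.pre = 14  [terminal]
18. n12.wid = "qz"  ["qz"]
19. n12.key = false  [g.pre > 14]
20. n16.pre = 16  [terminal]
21. n15.live = true  [g.pre > 15]
22. n15.mk = 6  [6]
23. n11.sig = "qzw"  [A.wid ++ "w"]
24. n17.wid = false  [S.val > 19]
25. n19.pre = 30  [terminal]
26. n20.off = false  [terminal]
27. n18.wid = "yk"  ["yk"]
28. n18.key = true  [c.off == false]
29. n17.pre = 10  [len(A.wid) + 8]
30. n1.sig = "vqzw"  ["v" ++ C₁.sig]
31. n0.env = false  [false]
32. n0.val = 27  [len(C.sig) + 23]

27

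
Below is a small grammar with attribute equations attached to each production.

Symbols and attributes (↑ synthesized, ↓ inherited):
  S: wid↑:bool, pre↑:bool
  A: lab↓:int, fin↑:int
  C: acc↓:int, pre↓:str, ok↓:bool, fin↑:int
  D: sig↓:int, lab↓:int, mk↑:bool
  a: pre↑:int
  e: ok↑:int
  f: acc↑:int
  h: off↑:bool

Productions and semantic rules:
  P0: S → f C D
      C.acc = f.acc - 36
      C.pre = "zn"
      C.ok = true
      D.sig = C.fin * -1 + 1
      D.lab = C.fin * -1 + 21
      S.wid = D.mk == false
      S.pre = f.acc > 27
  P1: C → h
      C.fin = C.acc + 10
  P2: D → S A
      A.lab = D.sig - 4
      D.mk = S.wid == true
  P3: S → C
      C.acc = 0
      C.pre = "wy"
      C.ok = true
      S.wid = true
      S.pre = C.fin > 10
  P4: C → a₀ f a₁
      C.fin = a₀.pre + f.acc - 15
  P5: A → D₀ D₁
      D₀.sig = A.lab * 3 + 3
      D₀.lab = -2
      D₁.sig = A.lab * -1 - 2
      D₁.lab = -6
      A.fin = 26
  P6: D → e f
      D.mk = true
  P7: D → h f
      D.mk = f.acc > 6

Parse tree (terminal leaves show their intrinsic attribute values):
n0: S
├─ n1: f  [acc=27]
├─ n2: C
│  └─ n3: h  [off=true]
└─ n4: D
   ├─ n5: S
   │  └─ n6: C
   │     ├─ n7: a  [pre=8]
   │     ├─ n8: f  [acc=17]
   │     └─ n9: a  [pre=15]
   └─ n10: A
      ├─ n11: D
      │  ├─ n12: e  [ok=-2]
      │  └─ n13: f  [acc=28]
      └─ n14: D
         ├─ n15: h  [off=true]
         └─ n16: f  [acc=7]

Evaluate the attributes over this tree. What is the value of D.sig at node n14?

2

1. n1.acc = 27  [terminal]
2. n2.acc = -9  [f.acc - 36]
3. n2.pre = "zn"  ["zn"]
4. n2.ok = true  [true]
5. n3.off = true  [terminal]
6. n2.fin = 1  [C.acc + 10]
7. n4.sig = 0  [C.fin * -1 + 1]
8. n4.lab = 20  [C.fin * -1 + 21]
9. n6.acc = 0  [0]
10. n6.pre = "wy"  ["wy"]
11. n6.ok = true  [true]
12. n7.pre = 8  [terminal]
13. n8.acc = 17  [terminal]
14. n9.pre = 15  [terminal]
15. n6.fin = 10  [a₀.pre + f.acc - 15]
16. n5.wid = true  [true]
17. n5.pre = false  [C.fin > 10]
18. n10.lab = -4  [D.sig - 4]
19. n11.sig = -9  [A.lab * 3 + 3]
20. n11.lab = -2  [-2]
21. n12.ok = -2  [terminal]
22. n13.acc = 28  [terminal]
23. n11.mk = true  [true]
24. n14.sig = 2  [A.lab * -1 - 2]
25. n14.lab = -6  [-6]
26. n15.off = true  [terminal]
27. n16.acc = 7  [terminal]
28. n14.mk = true  [f.acc > 6]
29. n10.fin = 26  [26]
30. n4.mk = true  [S.wid == true]
31. n0.wid = false  [D.mk == false]
32. n0.pre = false  [f.acc > 27]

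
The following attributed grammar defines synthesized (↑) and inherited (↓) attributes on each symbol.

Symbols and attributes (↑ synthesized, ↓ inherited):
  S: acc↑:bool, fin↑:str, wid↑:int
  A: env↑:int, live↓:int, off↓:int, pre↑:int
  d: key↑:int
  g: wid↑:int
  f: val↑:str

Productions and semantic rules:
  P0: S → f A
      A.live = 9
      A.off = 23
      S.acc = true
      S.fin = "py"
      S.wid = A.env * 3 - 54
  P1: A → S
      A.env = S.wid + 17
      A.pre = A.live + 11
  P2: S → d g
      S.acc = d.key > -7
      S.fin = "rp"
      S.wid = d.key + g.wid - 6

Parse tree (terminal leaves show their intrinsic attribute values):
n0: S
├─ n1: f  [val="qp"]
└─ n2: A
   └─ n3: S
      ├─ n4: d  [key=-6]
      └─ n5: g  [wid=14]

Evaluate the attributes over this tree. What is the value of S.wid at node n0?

3

1. n1.val = "qp"  [terminal]
2. n2.live = 9  [9]
3. n2.off = 23  [23]
4. n4.key = -6  [terminal]
5. n5.wid = 14  [terminal]
6. n3.acc = true  [d.key > -7]
7. n3.fin = "rp"  ["rp"]
8. n3.wid = 2  [d.key + g.wid - 6]
9. n2.env = 19  [S.wid + 17]
10. n2.pre = 20  [A.live + 11]
11. n0.acc = true  [true]
12. n0.fin = "py"  ["py"]
13. n0.wid = 3  [A.env * 3 - 54]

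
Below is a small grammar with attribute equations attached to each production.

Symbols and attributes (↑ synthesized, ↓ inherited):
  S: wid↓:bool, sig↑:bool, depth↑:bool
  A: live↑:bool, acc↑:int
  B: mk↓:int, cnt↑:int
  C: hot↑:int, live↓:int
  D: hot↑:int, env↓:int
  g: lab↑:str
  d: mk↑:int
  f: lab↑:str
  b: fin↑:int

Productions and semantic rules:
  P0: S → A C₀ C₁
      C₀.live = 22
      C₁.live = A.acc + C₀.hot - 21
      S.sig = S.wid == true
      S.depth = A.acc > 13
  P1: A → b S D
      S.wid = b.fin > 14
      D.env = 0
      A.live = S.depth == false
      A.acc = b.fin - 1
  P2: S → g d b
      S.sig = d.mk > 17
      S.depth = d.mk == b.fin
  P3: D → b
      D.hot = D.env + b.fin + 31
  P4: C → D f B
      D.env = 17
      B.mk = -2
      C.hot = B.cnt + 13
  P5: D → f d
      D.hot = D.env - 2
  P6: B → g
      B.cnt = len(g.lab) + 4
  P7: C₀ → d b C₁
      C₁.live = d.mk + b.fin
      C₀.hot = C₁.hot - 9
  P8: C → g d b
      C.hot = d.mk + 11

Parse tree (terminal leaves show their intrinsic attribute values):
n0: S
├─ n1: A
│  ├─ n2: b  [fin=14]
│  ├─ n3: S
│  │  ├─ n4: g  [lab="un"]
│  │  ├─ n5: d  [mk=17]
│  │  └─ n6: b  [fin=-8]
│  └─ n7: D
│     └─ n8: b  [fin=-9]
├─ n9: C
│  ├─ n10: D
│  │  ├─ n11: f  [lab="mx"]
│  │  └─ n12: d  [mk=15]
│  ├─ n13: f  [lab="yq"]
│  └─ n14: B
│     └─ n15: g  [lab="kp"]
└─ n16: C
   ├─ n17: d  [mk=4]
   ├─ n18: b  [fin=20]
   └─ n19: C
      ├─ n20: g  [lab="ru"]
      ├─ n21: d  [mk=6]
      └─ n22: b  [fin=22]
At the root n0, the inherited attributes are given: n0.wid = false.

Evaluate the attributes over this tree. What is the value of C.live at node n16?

1. n0.wid = false  [given at root]
2. n2.fin = 14  [terminal]
3. n3.wid = false  [b.fin > 14]
4. n4.lab = "un"  [terminal]
5. n5.mk = 17  [terminal]
6. n6.fin = -8  [terminal]
7. n3.sig = false  [d.mk > 17]
8. n3.depth = false  [d.mk == b.fin]
9. n7.env = 0  [0]
10. n8.fin = -9  [terminal]
11. n7.hot = 22  [D.env + b.fin + 31]
12. n1.live = true  [S.depth == false]
13. n1.acc = 13  [b.fin - 1]
14. n9.live = 22  [22]
15. n10.env = 17  [17]
16. n11.lab = "mx"  [terminal]
17. n12.mk = 15  [terminal]
18. n10.hot = 15  [D.env - 2]
19. n13.lab = "yq"  [terminal]
20. n14.mk = -2  [-2]
21. n15.lab = "kp"  [terminal]
22. n14.cnt = 6  [len(g.lab) + 4]
23. n9.hot = 19  [B.cnt + 13]
24. n16.live = 11  [A.acc + C₀.hot - 21]
25. n17.mk = 4  [terminal]
26. n18.fin = 20  [terminal]
27. n19.live = 24  [d.mk + b.fin]
28. n20.lab = "ru"  [terminal]
29. n21.mk = 6  [terminal]
30. n22.fin = 22  [terminal]
31. n19.hot = 17  [d.mk + 11]
32. n16.hot = 8  [C₁.hot - 9]
33. n0.sig = false  [S.wid == true]
34. n0.depth = false  [A.acc > 13]

11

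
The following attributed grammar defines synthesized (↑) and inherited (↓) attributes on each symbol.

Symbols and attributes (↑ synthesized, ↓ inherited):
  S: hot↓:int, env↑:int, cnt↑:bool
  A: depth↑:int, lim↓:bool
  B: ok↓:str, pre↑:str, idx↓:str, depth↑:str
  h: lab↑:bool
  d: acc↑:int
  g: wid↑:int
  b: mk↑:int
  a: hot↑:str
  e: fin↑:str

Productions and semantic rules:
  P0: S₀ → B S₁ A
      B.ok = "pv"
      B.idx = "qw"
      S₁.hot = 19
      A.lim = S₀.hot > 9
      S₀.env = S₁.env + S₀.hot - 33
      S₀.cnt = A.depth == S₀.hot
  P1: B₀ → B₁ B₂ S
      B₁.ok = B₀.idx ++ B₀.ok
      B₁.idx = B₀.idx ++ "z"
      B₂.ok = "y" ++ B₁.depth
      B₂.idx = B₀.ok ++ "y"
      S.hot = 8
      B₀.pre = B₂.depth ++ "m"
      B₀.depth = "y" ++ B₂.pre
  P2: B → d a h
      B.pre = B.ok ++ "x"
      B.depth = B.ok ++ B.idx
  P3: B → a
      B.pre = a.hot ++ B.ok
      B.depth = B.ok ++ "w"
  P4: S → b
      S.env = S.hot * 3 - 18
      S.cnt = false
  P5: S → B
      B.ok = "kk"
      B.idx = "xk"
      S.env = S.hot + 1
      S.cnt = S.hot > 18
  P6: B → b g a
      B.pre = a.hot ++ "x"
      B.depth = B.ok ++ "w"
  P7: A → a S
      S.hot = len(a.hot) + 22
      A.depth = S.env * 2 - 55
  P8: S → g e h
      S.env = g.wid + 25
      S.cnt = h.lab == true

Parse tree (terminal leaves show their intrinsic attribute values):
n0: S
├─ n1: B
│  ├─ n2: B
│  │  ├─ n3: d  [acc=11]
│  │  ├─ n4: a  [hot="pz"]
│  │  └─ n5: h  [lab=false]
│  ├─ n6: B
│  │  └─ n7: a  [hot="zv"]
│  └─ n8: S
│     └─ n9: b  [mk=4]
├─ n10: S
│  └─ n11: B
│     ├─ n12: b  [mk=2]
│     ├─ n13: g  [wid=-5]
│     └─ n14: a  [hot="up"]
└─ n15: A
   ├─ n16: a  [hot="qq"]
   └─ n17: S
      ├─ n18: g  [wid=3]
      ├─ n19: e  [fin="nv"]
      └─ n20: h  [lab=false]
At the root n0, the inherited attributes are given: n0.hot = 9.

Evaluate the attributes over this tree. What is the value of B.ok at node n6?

1. n0.hot = 9  [given at root]
2. n1.ok = "pv"  ["pv"]
3. n1.idx = "qw"  ["qw"]
4. n2.ok = "qwpv"  [B₀.idx ++ B₀.ok]
5. n2.idx = "qwz"  [B₀.idx ++ "z"]
6. n3.acc = 11  [terminal]
7. n4.hot = "pz"  [terminal]
8. n5.lab = false  [terminal]
9. n2.pre = "qwpvx"  [B.ok ++ "x"]
10. n2.depth = "qwpvqwz"  [B.ok ++ B.idx]
11. n6.ok = "yqwpvqwz"  ["y" ++ B₁.depth]
12. n6.idx = "pvy"  [B₀.ok ++ "y"]
13. n7.hot = "zv"  [terminal]
14. n6.pre = "zvyqwpvqwz"  [a.hot ++ B.ok]
15. n6.depth = "yqwpvqwzw"  [B.ok ++ "w"]
16. n8.hot = 8  [8]
17. n9.mk = 4  [terminal]
18. n8.env = 6  [S.hot * 3 - 18]
19. n8.cnt = false  [false]
20. n1.pre = "yqwpvqwzwm"  [B₂.depth ++ "m"]
21. n1.depth = "yzvyqwpvqwz"  ["y" ++ B₂.pre]
22. n10.hot = 19  [19]
23. n11.ok = "kk"  ["kk"]
24. n11.idx = "xk"  ["xk"]
25. n12.mk = 2  [terminal]
26. n13.wid = -5  [terminal]
27. n14.hot = "up"  [terminal]
28. n11.pre = "upx"  [a.hot ++ "x"]
29. n11.depth = "kkw"  [B.ok ++ "w"]
30. n10.env = 20  [S.hot + 1]
31. n10.cnt = true  [S.hot > 18]
32. n15.lim = false  [S₀.hot > 9]
33. n16.hot = "qq"  [terminal]
34. n17.hot = 24  [len(a.hot) + 22]
35. n18.wid = 3  [terminal]
36. n19.fin = "nv"  [terminal]
37. n20.lab = false  [terminal]
38. n17.env = 28  [g.wid + 25]
39. n17.cnt = false  [h.lab == true]
40. n15.depth = 1  [S.env * 2 - 55]
41. n0.env = -4  [S₁.env + S₀.hot - 33]
42. n0.cnt = false  [A.depth == S₀.hot]

"yqwpvqwz"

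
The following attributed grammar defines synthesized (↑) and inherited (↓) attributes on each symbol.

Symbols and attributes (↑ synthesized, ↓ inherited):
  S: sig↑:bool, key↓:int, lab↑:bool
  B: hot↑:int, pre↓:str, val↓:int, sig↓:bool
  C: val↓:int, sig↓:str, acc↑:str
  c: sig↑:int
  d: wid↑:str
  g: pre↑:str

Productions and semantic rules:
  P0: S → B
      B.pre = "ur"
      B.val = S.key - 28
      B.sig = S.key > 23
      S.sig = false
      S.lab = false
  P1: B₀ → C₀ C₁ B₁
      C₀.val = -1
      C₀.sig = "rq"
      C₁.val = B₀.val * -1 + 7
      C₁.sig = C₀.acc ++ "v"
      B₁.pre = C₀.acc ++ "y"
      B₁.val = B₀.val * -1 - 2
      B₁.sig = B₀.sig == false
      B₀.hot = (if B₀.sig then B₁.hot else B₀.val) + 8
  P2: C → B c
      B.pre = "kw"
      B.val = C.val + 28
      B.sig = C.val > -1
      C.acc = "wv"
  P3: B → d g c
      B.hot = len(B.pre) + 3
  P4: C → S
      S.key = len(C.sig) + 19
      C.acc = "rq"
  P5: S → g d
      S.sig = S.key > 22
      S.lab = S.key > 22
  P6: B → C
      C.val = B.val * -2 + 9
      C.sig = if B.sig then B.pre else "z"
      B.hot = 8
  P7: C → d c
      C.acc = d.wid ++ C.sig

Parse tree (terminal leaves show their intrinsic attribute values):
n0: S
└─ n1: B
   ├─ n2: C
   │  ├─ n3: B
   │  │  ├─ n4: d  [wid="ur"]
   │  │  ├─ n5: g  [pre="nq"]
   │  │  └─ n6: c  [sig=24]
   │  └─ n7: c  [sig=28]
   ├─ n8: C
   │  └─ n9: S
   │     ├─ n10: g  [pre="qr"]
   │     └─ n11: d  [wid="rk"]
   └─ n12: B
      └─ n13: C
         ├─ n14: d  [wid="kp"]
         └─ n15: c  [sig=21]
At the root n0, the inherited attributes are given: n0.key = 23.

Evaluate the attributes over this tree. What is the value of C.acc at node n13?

"kpwvy"

1. n0.key = 23  [given at root]
2. n1.pre = "ur"  ["ur"]
3. n1.val = -5  [S.key - 28]
4. n1.sig = false  [S.key > 23]
5. n2.val = -1  [-1]
6. n2.sig = "rq"  ["rq"]
7. n3.pre = "kw"  ["kw"]
8. n3.val = 27  [C.val + 28]
9. n3.sig = false  [C.val > -1]
10. n4.wid = "ur"  [terminal]
11. n5.pre = "nq"  [terminal]
12. n6.sig = 24  [terminal]
13. n3.hot = 5  [len(B.pre) + 3]
14. n7.sig = 28  [terminal]
15. n2.acc = "wv"  ["wv"]
16. n8.val = 12  [B₀.val * -1 + 7]
17. n8.sig = "wvv"  [C₀.acc ++ "v"]
18. n9.key = 22  [len(C.sig) + 19]
19. n10.pre = "qr"  [terminal]
20. n11.wid = "rk"  [terminal]
21. n9.sig = false  [S.key > 22]
22. n9.lab = false  [S.key > 22]
23. n8.acc = "rq"  ["rq"]
24. n12.pre = "wvy"  [C₀.acc ++ "y"]
25. n12.val = 3  [B₀.val * -1 - 2]
26. n12.sig = true  [B₀.sig == false]
27. n13.val = 3  [B.val * -2 + 9]
28. n13.sig = "wvy"  [if B.sig then B.pre else "z"]
29. n14.wid = "kp"  [terminal]
30. n15.sig = 21  [terminal]
31. n13.acc = "kpwvy"  [d.wid ++ C.sig]
32. n12.hot = 8  [8]
33. n1.hot = 3  [(if B₀.sig then B₁.hot else B₀.val) + 8]
34. n0.sig = false  [false]
35. n0.lab = false  [false]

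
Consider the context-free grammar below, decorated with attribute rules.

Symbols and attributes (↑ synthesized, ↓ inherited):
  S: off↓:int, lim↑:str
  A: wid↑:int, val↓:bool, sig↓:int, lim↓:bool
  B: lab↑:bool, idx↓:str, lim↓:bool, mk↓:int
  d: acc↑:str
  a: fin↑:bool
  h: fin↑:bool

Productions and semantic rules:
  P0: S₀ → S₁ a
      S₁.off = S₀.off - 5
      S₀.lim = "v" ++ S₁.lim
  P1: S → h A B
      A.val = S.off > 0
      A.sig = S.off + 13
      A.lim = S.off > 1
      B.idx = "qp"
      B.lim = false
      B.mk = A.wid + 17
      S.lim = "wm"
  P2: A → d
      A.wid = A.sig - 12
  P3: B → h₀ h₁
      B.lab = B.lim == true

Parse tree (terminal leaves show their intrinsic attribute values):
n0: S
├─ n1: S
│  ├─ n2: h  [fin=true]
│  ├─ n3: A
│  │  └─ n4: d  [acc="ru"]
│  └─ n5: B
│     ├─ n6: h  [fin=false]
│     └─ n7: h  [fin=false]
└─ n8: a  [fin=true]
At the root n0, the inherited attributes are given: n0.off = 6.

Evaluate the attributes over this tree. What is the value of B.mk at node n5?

19

1. n0.off = 6  [given at root]
2. n1.off = 1  [S₀.off - 5]
3. n2.fin = true  [terminal]
4. n3.val = true  [S.off > 0]
5. n3.sig = 14  [S.off + 13]
6. n3.lim = false  [S.off > 1]
7. n4.acc = "ru"  [terminal]
8. n3.wid = 2  [A.sig - 12]
9. n5.idx = "qp"  ["qp"]
10. n5.lim = false  [false]
11. n5.mk = 19  [A.wid + 17]
12. n6.fin = false  [terminal]
13. n7.fin = false  [terminal]
14. n5.lab = false  [B.lim == true]
15. n1.lim = "wm"  ["wm"]
16. n8.fin = true  [terminal]
17. n0.lim = "vwm"  ["v" ++ S₁.lim]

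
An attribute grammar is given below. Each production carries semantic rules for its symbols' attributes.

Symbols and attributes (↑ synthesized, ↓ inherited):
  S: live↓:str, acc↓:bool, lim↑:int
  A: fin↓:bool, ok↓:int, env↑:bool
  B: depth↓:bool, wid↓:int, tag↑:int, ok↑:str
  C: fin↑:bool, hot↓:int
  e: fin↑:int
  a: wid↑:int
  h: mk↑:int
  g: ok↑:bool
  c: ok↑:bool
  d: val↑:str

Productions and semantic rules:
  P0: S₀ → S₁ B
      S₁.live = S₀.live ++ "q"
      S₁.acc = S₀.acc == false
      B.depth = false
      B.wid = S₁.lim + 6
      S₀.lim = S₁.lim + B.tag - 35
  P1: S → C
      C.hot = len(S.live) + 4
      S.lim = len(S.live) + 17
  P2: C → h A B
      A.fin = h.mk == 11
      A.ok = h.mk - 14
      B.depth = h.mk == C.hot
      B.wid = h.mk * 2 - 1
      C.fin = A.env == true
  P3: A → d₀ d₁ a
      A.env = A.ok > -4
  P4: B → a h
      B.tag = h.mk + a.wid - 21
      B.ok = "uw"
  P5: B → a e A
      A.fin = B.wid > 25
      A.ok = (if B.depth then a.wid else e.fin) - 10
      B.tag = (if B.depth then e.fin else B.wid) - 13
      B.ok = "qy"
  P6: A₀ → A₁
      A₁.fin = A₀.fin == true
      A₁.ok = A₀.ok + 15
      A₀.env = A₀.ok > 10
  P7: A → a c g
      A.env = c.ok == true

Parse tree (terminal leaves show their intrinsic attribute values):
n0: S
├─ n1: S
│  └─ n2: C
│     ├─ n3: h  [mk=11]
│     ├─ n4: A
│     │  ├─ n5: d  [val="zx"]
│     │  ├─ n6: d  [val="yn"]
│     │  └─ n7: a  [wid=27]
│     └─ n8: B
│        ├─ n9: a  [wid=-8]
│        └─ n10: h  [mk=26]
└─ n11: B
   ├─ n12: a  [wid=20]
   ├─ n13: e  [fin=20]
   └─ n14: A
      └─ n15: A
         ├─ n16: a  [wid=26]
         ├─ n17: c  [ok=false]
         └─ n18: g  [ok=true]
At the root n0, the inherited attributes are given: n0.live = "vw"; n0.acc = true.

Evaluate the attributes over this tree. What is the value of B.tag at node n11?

13

1. n0.live = "vw"  [given at root]
2. n0.acc = true  [given at root]
3. n1.live = "vwq"  [S₀.live ++ "q"]
4. n1.acc = false  [S₀.acc == false]
5. n2.hot = 7  [len(S.live) + 4]
6. n3.mk = 11  [terminal]
7. n4.fin = true  [h.mk == 11]
8. n4.ok = -3  [h.mk - 14]
9. n5.val = "zx"  [terminal]
10. n6.val = "yn"  [terminal]
11. n7.wid = 27  [terminal]
12. n4.env = true  [A.ok > -4]
13. n8.depth = false  [h.mk == C.hot]
14. n8.wid = 21  [h.mk * 2 - 1]
15. n9.wid = -8  [terminal]
16. n10.mk = 26  [terminal]
17. n8.tag = -3  [h.mk + a.wid - 21]
18. n8.ok = "uw"  ["uw"]
19. n2.fin = true  [A.env == true]
20. n1.lim = 20  [len(S.live) + 17]
21. n11.depth = false  [false]
22. n11.wid = 26  [S₁.lim + 6]
23. n12.wid = 20  [terminal]
24. n13.fin = 20  [terminal]
25. n14.fin = true  [B.wid > 25]
26. n14.ok = 10  [(if B.depth then a.wid else e.fin) - 10]
27. n15.fin = true  [A₀.fin == true]
28. n15.ok = 25  [A₀.ok + 15]
29. n16.wid = 26  [terminal]
30. n17.ok = false  [terminal]
31. n18.ok = true  [terminal]
32. n15.env = false  [c.ok == true]
33. n14.env = false  [A₀.ok > 10]
34. n11.tag = 13  [(if B.depth then e.fin else B.wid) - 13]
35. n11.ok = "qy"  ["qy"]
36. n0.lim = -2  [S₁.lim + B.tag - 35]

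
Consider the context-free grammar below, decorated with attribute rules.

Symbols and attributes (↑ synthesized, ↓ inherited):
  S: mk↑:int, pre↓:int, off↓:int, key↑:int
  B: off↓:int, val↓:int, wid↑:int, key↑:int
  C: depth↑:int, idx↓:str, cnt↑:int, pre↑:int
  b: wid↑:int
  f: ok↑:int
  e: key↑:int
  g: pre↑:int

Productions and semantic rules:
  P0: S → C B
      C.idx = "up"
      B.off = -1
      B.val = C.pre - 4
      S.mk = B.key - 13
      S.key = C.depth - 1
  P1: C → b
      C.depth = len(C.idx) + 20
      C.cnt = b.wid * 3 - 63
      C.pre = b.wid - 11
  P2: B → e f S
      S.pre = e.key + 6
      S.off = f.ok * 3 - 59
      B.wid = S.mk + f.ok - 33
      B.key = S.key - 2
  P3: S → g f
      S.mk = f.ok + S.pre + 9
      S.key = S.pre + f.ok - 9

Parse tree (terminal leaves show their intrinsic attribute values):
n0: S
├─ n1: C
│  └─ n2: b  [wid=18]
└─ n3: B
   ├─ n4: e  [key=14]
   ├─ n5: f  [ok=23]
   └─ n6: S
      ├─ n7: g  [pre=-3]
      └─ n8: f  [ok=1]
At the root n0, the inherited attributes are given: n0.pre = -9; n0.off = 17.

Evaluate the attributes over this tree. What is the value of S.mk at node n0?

-3

1. n0.pre = -9  [given at root]
2. n0.off = 17  [given at root]
3. n1.idx = "up"  ["up"]
4. n2.wid = 18  [terminal]
5. n1.depth = 22  [len(C.idx) + 20]
6. n1.cnt = -9  [b.wid * 3 - 63]
7. n1.pre = 7  [b.wid - 11]
8. n3.off = -1  [-1]
9. n3.val = 3  [C.pre - 4]
10. n4.key = 14  [terminal]
11. n5.ok = 23  [terminal]
12. n6.pre = 20  [e.key + 6]
13. n6.off = 10  [f.ok * 3 - 59]
14. n7.pre = -3  [terminal]
15. n8.ok = 1  [terminal]
16. n6.mk = 30  [f.ok + S.pre + 9]
17. n6.key = 12  [S.pre + f.ok - 9]
18. n3.wid = 20  [S.mk + f.ok - 33]
19. n3.key = 10  [S.key - 2]
20. n0.mk = -3  [B.key - 13]
21. n0.key = 21  [C.depth - 1]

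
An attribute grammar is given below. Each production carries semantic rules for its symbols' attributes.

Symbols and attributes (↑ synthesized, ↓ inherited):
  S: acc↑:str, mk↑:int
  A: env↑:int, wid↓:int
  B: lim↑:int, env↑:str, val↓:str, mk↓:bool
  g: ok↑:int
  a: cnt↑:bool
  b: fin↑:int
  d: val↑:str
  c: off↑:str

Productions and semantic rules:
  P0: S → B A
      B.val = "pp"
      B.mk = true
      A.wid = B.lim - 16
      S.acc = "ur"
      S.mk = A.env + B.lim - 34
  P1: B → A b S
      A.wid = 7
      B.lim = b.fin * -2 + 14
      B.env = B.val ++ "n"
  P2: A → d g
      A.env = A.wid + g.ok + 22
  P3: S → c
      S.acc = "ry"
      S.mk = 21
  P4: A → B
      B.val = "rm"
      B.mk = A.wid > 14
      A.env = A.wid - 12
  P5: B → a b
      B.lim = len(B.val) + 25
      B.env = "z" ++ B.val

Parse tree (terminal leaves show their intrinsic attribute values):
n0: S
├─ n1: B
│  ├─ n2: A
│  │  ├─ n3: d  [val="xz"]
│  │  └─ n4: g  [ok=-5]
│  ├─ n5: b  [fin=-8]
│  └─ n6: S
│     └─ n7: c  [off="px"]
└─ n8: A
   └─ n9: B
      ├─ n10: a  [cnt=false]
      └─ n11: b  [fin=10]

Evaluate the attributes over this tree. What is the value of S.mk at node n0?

1. n1.val = "pp"  ["pp"]
2. n1.mk = true  [true]
3. n2.wid = 7  [7]
4. n3.val = "xz"  [terminal]
5. n4.ok = -5  [terminal]
6. n2.env = 24  [A.wid + g.ok + 22]
7. n5.fin = -8  [terminal]
8. n7.off = "px"  [terminal]
9. n6.acc = "ry"  ["ry"]
10. n6.mk = 21  [21]
11. n1.lim = 30  [b.fin * -2 + 14]
12. n1.env = "ppn"  [B.val ++ "n"]
13. n8.wid = 14  [B.lim - 16]
14. n9.val = "rm"  ["rm"]
15. n9.mk = false  [A.wid > 14]
16. n10.cnt = false  [terminal]
17. n11.fin = 10  [terminal]
18. n9.lim = 27  [len(B.val) + 25]
19. n9.env = "zrm"  ["z" ++ B.val]
20. n8.env = 2  [A.wid - 12]
21. n0.acc = "ur"  ["ur"]
22. n0.mk = -2  [A.env + B.lim - 34]

-2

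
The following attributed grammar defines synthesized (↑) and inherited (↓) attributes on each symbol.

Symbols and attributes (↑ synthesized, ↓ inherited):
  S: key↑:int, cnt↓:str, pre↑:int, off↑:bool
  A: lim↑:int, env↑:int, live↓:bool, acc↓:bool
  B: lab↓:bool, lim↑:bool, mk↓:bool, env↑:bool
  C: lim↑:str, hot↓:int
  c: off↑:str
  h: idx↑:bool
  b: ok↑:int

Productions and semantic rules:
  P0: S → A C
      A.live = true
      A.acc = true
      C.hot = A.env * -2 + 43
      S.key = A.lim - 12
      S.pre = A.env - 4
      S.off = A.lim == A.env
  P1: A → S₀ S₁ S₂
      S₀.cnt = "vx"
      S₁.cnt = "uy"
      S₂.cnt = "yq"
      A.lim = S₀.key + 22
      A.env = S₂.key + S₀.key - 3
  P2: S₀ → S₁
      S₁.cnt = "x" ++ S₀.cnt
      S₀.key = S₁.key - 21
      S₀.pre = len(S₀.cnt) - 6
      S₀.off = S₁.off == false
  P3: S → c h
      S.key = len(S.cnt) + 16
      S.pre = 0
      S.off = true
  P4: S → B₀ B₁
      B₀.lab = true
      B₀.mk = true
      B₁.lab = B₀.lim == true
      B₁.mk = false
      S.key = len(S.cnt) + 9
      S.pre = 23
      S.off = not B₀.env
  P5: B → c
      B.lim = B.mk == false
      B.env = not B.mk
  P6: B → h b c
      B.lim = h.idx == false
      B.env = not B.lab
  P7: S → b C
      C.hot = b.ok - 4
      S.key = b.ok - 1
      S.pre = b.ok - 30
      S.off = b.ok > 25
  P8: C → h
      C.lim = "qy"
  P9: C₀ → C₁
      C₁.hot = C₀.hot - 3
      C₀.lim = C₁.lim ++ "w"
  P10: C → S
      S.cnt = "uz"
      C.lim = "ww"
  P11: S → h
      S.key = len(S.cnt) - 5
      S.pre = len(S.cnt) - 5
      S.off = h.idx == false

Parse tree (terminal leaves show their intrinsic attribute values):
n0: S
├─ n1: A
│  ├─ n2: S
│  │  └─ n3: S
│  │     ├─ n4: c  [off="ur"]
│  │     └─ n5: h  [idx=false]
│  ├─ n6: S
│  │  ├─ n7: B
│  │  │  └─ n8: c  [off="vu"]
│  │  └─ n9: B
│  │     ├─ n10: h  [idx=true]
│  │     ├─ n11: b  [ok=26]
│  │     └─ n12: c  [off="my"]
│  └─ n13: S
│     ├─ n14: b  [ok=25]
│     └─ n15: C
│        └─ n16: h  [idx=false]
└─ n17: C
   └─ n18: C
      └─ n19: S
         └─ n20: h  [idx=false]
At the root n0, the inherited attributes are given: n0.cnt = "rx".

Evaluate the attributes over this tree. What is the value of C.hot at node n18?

2

1. n0.cnt = "rx"  [given at root]
2. n1.live = true  [true]
3. n1.acc = true  [true]
4. n2.cnt = "vx"  ["vx"]
5. n3.cnt = "xvx"  ["x" ++ S₀.cnt]
6. n4.off = "ur"  [terminal]
7. n5.idx = false  [terminal]
8. n3.key = 19  [len(S.cnt) + 16]
9. n3.pre = 0  [0]
10. n3.off = true  [true]
11. n2.key = -2  [S₁.key - 21]
12. n2.pre = -4  [len(S₀.cnt) - 6]
13. n2.off = false  [S₁.off == false]
14. n6.cnt = "uy"  ["uy"]
15. n7.lab = true  [true]
16. n7.mk = true  [true]
17. n8.off = "vu"  [terminal]
18. n7.lim = false  [B.mk == false]
19. n7.env = false  [not B.mk]
20. n9.lab = false  [B₀.lim == true]
21. n9.mk = false  [false]
22. n10.idx = true  [terminal]
23. n11.ok = 26  [terminal]
24. n12.off = "my"  [terminal]
25. n9.lim = false  [h.idx == false]
26. n9.env = true  [not B.lab]
27. n6.key = 11  [len(S.cnt) + 9]
28. n6.pre = 23  [23]
29. n6.off = true  [not B₀.env]
30. n13.cnt = "yq"  ["yq"]
31. n14.ok = 25  [terminal]
32. n15.hot = 21  [b.ok - 4]
33. n16.idx = false  [terminal]
34. n15.lim = "qy"  ["qy"]
35. n13.key = 24  [b.ok - 1]
36. n13.pre = -5  [b.ok - 30]
37. n13.off = false  [b.ok > 25]
38. n1.lim = 20  [S₀.key + 22]
39. n1.env = 19  [S₂.key + S₀.key - 3]
40. n17.hot = 5  [A.env * -2 + 43]
41. n18.hot = 2  [C₀.hot - 3]
42. n19.cnt = "uz"  ["uz"]
43. n20.idx = false  [terminal]
44. n19.key = -3  [len(S.cnt) - 5]
45. n19.pre = -3  [len(S.cnt) - 5]
46. n19.off = true  [h.idx == false]
47. n18.lim = "ww"  ["ww"]
48. n17.lim = "www"  [C₁.lim ++ "w"]
49. n0.key = 8  [A.lim - 12]
50. n0.pre = 15  [A.env - 4]
51. n0.off = false  [A.lim == A.env]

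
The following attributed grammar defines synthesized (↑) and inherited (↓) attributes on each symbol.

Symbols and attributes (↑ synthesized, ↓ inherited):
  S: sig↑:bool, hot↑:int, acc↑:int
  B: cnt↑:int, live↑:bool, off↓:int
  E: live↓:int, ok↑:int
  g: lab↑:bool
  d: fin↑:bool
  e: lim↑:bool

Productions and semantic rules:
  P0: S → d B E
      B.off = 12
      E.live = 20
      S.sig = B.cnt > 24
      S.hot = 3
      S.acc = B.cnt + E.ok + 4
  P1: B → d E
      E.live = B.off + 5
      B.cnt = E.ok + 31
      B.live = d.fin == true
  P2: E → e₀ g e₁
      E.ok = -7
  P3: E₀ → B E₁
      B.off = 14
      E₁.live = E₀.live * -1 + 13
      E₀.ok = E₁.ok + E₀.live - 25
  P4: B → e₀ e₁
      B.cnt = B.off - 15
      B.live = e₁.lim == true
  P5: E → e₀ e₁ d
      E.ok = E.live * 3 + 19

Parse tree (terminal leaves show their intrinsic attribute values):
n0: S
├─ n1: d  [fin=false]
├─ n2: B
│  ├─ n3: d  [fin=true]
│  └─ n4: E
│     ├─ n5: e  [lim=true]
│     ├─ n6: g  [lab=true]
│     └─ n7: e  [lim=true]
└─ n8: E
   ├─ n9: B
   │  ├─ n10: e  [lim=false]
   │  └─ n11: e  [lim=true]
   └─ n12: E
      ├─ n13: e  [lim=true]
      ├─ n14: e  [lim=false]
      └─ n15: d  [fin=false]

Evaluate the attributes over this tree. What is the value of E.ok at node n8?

1. n1.fin = false  [terminal]
2. n2.off = 12  [12]
3. n3.fin = true  [terminal]
4. n4.live = 17  [B.off + 5]
5. n5.lim = true  [terminal]
6. n6.lab = true  [terminal]
7. n7.lim = true  [terminal]
8. n4.ok = -7  [-7]
9. n2.cnt = 24  [E.ok + 31]
10. n2.live = true  [d.fin == true]
11. n8.live = 20  [20]
12. n9.off = 14  [14]
13. n10.lim = false  [terminal]
14. n11.lim = true  [terminal]
15. n9.cnt = -1  [B.off - 15]
16. n9.live = true  [e₁.lim == true]
17. n12.live = -7  [E₀.live * -1 + 13]
18. n13.lim = true  [terminal]
19. n14.lim = false  [terminal]
20. n15.fin = false  [terminal]
21. n12.ok = -2  [E.live * 3 + 19]
22. n8.ok = -7  [E₁.ok + E₀.live - 25]
23. n0.sig = false  [B.cnt > 24]
24. n0.hot = 3  [3]
25. n0.acc = 21  [B.cnt + E.ok + 4]

-7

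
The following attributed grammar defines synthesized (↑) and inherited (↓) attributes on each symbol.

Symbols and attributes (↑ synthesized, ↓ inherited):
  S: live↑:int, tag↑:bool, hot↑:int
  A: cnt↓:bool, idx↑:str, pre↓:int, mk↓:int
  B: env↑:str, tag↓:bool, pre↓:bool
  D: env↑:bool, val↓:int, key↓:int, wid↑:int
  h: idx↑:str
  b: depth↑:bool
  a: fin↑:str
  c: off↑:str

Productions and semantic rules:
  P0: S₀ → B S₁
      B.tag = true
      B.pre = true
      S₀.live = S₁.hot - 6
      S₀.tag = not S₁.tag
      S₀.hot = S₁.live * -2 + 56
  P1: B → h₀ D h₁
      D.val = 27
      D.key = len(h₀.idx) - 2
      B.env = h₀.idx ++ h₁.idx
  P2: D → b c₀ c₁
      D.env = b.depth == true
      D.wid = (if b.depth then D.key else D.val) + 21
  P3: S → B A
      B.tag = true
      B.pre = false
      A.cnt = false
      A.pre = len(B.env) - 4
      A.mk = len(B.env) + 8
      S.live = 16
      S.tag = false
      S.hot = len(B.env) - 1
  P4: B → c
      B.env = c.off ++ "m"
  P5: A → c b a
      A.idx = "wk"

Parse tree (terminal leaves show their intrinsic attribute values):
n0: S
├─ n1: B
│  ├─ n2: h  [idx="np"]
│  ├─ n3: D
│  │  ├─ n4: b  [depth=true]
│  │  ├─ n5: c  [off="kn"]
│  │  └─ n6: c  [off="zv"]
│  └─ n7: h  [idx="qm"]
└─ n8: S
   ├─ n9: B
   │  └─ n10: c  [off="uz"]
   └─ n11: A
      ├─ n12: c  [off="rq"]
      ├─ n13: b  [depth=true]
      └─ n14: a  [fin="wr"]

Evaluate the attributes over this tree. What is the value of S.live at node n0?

1. n1.tag = true  [true]
2. n1.pre = true  [true]
3. n2.idx = "np"  [terminal]
4. n3.val = 27  [27]
5. n3.key = 0  [len(h₀.idx) - 2]
6. n4.depth = true  [terminal]
7. n5.off = "kn"  [terminal]
8. n6.off = "zv"  [terminal]
9. n3.env = true  [b.depth == true]
10. n3.wid = 21  [(if b.depth then D.key else D.val) + 21]
11. n7.idx = "qm"  [terminal]
12. n1.env = "npqm"  [h₀.idx ++ h₁.idx]
13. n9.tag = true  [true]
14. n9.pre = false  [false]
15. n10.off = "uz"  [terminal]
16. n9.env = "uzm"  [c.off ++ "m"]
17. n11.cnt = false  [false]
18. n11.pre = -1  [len(B.env) - 4]
19. n11.mk = 11  [len(B.env) + 8]
20. n12.off = "rq"  [terminal]
21. n13.depth = true  [terminal]
22. n14.fin = "wr"  [terminal]
23. n11.idx = "wk"  ["wk"]
24. n8.live = 16  [16]
25. n8.tag = false  [false]
26. n8.hot = 2  [len(B.env) - 1]
27. n0.live = -4  [S₁.hot - 6]
28. n0.tag = true  [not S₁.tag]
29. n0.hot = 24  [S₁.live * -2 + 56]

-4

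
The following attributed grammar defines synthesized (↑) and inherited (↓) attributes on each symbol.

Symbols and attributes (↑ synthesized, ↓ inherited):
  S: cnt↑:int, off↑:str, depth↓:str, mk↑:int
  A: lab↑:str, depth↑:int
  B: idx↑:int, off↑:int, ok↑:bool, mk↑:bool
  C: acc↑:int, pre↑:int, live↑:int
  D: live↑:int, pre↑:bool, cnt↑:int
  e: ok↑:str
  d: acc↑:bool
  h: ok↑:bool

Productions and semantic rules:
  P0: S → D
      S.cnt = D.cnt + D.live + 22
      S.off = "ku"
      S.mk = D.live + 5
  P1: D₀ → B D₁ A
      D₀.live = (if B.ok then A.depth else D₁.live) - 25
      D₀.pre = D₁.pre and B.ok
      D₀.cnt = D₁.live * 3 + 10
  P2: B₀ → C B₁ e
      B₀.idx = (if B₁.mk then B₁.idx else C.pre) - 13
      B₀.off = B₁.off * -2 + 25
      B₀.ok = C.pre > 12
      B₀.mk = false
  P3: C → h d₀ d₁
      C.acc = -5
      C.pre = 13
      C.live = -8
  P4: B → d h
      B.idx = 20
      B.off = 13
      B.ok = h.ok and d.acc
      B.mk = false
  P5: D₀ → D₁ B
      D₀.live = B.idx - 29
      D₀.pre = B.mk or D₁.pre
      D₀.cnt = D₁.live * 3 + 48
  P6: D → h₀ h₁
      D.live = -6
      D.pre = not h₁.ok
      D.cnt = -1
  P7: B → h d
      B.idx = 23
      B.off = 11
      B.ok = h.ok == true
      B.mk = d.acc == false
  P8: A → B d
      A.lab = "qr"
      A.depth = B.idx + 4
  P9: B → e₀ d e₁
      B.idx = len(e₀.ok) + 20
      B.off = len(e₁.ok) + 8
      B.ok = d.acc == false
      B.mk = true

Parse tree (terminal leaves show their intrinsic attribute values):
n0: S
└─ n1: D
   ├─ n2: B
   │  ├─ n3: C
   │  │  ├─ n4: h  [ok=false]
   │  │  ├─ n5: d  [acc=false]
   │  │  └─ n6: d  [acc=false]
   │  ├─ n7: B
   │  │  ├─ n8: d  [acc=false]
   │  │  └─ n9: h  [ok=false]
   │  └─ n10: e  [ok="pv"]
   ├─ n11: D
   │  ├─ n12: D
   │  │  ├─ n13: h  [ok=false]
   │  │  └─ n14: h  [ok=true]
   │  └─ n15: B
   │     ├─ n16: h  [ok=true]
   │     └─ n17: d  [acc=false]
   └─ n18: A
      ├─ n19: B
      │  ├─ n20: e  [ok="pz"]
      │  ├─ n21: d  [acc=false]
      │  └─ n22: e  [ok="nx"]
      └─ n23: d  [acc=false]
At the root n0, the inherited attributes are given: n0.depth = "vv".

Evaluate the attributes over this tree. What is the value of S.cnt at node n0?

15

1. n0.depth = "vv"  [given at root]
2. n4.ok = false  [terminal]
3. n5.acc = false  [terminal]
4. n6.acc = false  [terminal]
5. n3.acc = -5  [-5]
6. n3.pre = 13  [13]
7. n3.live = -8  [-8]
8. n8.acc = false  [terminal]
9. n9.ok = false  [terminal]
10. n7.idx = 20  [20]
11. n7.off = 13  [13]
12. n7.ok = false  [h.ok and d.acc]
13. n7.mk = false  [false]
14. n10.ok = "pv"  [terminal]
15. n2.idx = 0  [(if B₁.mk then B₁.idx else C.pre) - 13]
16. n2.off = -1  [B₁.off * -2 + 25]
17. n2.ok = true  [C.pre > 12]
18. n2.mk = false  [false]
19. n13.ok = false  [terminal]
20. n14.ok = true  [terminal]
21. n12.live = -6  [-6]
22. n12.pre = false  [not h₁.ok]
23. n12.cnt = -1  [-1]
24. n16.ok = true  [terminal]
25. n17.acc = false  [terminal]
26. n15.idx = 23  [23]
27. n15.off = 11  [11]
28. n15.ok = true  [h.ok == true]
29. n15.mk = true  [d.acc == false]
30. n11.live = -6  [B.idx - 29]
31. n11.pre = true  [B.mk or D₁.pre]
32. n11.cnt = 30  [D₁.live * 3 + 48]
33. n20.ok = "pz"  [terminal]
34. n21.acc = false  [terminal]
35. n22.ok = "nx"  [terminal]
36. n19.idx = 22  [len(e₀.ok) + 20]
37. n19.off = 10  [len(e₁.ok) + 8]
38. n19.ok = true  [d.acc == false]
39. n19.mk = true  [true]
40. n23.acc = false  [terminal]
41. n18.lab = "qr"  ["qr"]
42. n18.depth = 26  [B.idx + 4]
43. n1.live = 1  [(if B.ok then A.depth else D₁.live) - 25]
44. n1.pre = true  [D₁.pre and B.ok]
45. n1.cnt = -8  [D₁.live * 3 + 10]
46. n0.cnt = 15  [D.cnt + D.live + 22]
47. n0.off = "ku"  ["ku"]
48. n0.mk = 6  [D.live + 5]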